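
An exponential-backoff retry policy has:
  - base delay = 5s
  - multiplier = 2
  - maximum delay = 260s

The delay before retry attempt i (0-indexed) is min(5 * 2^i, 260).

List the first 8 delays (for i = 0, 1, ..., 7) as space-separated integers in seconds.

Computing each delay:
  i=0: min(5*2^0, 260) = 5
  i=1: min(5*2^1, 260) = 10
  i=2: min(5*2^2, 260) = 20
  i=3: min(5*2^3, 260) = 40
  i=4: min(5*2^4, 260) = 80
  i=5: min(5*2^5, 260) = 160
  i=6: min(5*2^6, 260) = 260
  i=7: min(5*2^7, 260) = 260

Answer: 5 10 20 40 80 160 260 260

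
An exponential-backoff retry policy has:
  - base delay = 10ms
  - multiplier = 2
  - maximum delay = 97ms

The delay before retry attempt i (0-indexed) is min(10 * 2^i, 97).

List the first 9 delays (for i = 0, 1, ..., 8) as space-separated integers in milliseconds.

Answer: 10 20 40 80 97 97 97 97 97

Derivation:
Computing each delay:
  i=0: min(10*2^0, 97) = 10
  i=1: min(10*2^1, 97) = 20
  i=2: min(10*2^2, 97) = 40
  i=3: min(10*2^3, 97) = 80
  i=4: min(10*2^4, 97) = 97
  i=5: min(10*2^5, 97) = 97
  i=6: min(10*2^6, 97) = 97
  i=7: min(10*2^7, 97) = 97
  i=8: min(10*2^8, 97) = 97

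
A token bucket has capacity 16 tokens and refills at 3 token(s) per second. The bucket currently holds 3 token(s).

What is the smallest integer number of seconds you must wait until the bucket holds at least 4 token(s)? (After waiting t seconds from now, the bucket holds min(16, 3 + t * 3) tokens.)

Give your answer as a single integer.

Need 3 + t * 3 >= 4, so t >= 1/3.
Smallest integer t = ceil(1/3) = 1.

Answer: 1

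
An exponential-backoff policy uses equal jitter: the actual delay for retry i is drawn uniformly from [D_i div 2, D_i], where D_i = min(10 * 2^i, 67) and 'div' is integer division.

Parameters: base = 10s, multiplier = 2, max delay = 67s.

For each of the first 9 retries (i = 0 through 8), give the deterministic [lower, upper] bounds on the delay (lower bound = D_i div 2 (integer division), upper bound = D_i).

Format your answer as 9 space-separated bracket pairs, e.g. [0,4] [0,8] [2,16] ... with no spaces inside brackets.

Answer: [5,10] [10,20] [20,40] [33,67] [33,67] [33,67] [33,67] [33,67] [33,67]

Derivation:
Computing bounds per retry:
  i=0: D_i=min(10*2^0,67)=10, bounds=[5,10]
  i=1: D_i=min(10*2^1,67)=20, bounds=[10,20]
  i=2: D_i=min(10*2^2,67)=40, bounds=[20,40]
  i=3: D_i=min(10*2^3,67)=67, bounds=[33,67]
  i=4: D_i=min(10*2^4,67)=67, bounds=[33,67]
  i=5: D_i=min(10*2^5,67)=67, bounds=[33,67]
  i=6: D_i=min(10*2^6,67)=67, bounds=[33,67]
  i=7: D_i=min(10*2^7,67)=67, bounds=[33,67]
  i=8: D_i=min(10*2^8,67)=67, bounds=[33,67]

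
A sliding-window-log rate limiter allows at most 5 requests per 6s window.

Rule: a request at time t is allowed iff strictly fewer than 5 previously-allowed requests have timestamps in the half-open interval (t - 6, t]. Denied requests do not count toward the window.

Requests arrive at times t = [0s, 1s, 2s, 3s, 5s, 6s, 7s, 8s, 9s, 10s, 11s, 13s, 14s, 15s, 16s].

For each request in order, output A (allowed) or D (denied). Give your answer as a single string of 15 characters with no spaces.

Answer: AAAAAAAAADAAAAA

Derivation:
Tracking allowed requests in the window:
  req#1 t=0s: ALLOW
  req#2 t=1s: ALLOW
  req#3 t=2s: ALLOW
  req#4 t=3s: ALLOW
  req#5 t=5s: ALLOW
  req#6 t=6s: ALLOW
  req#7 t=7s: ALLOW
  req#8 t=8s: ALLOW
  req#9 t=9s: ALLOW
  req#10 t=10s: DENY
  req#11 t=11s: ALLOW
  req#12 t=13s: ALLOW
  req#13 t=14s: ALLOW
  req#14 t=15s: ALLOW
  req#15 t=16s: ALLOW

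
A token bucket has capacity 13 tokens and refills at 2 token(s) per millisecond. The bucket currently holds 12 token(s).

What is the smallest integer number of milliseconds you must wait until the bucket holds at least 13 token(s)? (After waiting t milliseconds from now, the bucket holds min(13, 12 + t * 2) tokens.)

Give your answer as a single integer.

Need 12 + t * 2 >= 13, so t >= 1/2.
Smallest integer t = ceil(1/2) = 1.

Answer: 1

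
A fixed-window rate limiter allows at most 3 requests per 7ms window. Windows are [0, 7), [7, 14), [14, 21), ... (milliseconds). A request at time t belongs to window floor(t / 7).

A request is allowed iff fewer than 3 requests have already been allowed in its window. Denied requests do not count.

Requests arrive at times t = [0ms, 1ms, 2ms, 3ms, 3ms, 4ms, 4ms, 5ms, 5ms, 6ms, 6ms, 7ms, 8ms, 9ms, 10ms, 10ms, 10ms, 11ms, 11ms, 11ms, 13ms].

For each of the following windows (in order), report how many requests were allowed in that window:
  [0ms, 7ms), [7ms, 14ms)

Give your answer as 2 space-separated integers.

Answer: 3 3

Derivation:
Processing requests:
  req#1 t=0ms (window 0): ALLOW
  req#2 t=1ms (window 0): ALLOW
  req#3 t=2ms (window 0): ALLOW
  req#4 t=3ms (window 0): DENY
  req#5 t=3ms (window 0): DENY
  req#6 t=4ms (window 0): DENY
  req#7 t=4ms (window 0): DENY
  req#8 t=5ms (window 0): DENY
  req#9 t=5ms (window 0): DENY
  req#10 t=6ms (window 0): DENY
  req#11 t=6ms (window 0): DENY
  req#12 t=7ms (window 1): ALLOW
  req#13 t=8ms (window 1): ALLOW
  req#14 t=9ms (window 1): ALLOW
  req#15 t=10ms (window 1): DENY
  req#16 t=10ms (window 1): DENY
  req#17 t=10ms (window 1): DENY
  req#18 t=11ms (window 1): DENY
  req#19 t=11ms (window 1): DENY
  req#20 t=11ms (window 1): DENY
  req#21 t=13ms (window 1): DENY

Allowed counts by window: 3 3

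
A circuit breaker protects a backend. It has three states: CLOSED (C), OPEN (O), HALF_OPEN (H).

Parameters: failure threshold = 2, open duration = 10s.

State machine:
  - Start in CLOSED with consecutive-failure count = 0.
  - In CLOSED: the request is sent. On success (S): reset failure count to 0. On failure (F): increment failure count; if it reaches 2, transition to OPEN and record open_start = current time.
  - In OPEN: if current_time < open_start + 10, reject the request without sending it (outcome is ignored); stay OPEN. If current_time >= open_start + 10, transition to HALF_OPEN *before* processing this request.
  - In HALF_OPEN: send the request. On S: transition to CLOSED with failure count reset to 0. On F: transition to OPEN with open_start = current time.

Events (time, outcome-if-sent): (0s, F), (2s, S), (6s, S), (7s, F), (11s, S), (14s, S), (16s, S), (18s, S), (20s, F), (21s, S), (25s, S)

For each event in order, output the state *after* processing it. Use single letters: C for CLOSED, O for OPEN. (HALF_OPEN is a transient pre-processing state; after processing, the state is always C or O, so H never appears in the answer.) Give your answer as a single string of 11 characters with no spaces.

Answer: CCCCCCCCCCC

Derivation:
State after each event:
  event#1 t=0s outcome=F: state=CLOSED
  event#2 t=2s outcome=S: state=CLOSED
  event#3 t=6s outcome=S: state=CLOSED
  event#4 t=7s outcome=F: state=CLOSED
  event#5 t=11s outcome=S: state=CLOSED
  event#6 t=14s outcome=S: state=CLOSED
  event#7 t=16s outcome=S: state=CLOSED
  event#8 t=18s outcome=S: state=CLOSED
  event#9 t=20s outcome=F: state=CLOSED
  event#10 t=21s outcome=S: state=CLOSED
  event#11 t=25s outcome=S: state=CLOSED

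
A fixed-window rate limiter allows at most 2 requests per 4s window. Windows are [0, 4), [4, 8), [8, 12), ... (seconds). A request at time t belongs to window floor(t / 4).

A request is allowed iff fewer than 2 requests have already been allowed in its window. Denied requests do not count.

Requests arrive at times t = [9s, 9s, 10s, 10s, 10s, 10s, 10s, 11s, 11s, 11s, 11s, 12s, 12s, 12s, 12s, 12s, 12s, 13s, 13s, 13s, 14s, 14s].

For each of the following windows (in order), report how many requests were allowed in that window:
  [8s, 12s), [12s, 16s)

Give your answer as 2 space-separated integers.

Processing requests:
  req#1 t=9s (window 2): ALLOW
  req#2 t=9s (window 2): ALLOW
  req#3 t=10s (window 2): DENY
  req#4 t=10s (window 2): DENY
  req#5 t=10s (window 2): DENY
  req#6 t=10s (window 2): DENY
  req#7 t=10s (window 2): DENY
  req#8 t=11s (window 2): DENY
  req#9 t=11s (window 2): DENY
  req#10 t=11s (window 2): DENY
  req#11 t=11s (window 2): DENY
  req#12 t=12s (window 3): ALLOW
  req#13 t=12s (window 3): ALLOW
  req#14 t=12s (window 3): DENY
  req#15 t=12s (window 3): DENY
  req#16 t=12s (window 3): DENY
  req#17 t=12s (window 3): DENY
  req#18 t=13s (window 3): DENY
  req#19 t=13s (window 3): DENY
  req#20 t=13s (window 3): DENY
  req#21 t=14s (window 3): DENY
  req#22 t=14s (window 3): DENY

Allowed counts by window: 2 2

Answer: 2 2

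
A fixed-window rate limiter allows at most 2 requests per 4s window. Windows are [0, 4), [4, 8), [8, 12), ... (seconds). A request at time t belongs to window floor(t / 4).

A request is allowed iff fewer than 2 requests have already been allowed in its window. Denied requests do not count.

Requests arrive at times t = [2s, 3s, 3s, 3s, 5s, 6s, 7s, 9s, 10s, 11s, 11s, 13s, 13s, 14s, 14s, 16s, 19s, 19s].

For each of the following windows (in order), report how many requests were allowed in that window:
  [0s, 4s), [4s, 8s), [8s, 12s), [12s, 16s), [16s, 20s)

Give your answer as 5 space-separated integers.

Processing requests:
  req#1 t=2s (window 0): ALLOW
  req#2 t=3s (window 0): ALLOW
  req#3 t=3s (window 0): DENY
  req#4 t=3s (window 0): DENY
  req#5 t=5s (window 1): ALLOW
  req#6 t=6s (window 1): ALLOW
  req#7 t=7s (window 1): DENY
  req#8 t=9s (window 2): ALLOW
  req#9 t=10s (window 2): ALLOW
  req#10 t=11s (window 2): DENY
  req#11 t=11s (window 2): DENY
  req#12 t=13s (window 3): ALLOW
  req#13 t=13s (window 3): ALLOW
  req#14 t=14s (window 3): DENY
  req#15 t=14s (window 3): DENY
  req#16 t=16s (window 4): ALLOW
  req#17 t=19s (window 4): ALLOW
  req#18 t=19s (window 4): DENY

Allowed counts by window: 2 2 2 2 2

Answer: 2 2 2 2 2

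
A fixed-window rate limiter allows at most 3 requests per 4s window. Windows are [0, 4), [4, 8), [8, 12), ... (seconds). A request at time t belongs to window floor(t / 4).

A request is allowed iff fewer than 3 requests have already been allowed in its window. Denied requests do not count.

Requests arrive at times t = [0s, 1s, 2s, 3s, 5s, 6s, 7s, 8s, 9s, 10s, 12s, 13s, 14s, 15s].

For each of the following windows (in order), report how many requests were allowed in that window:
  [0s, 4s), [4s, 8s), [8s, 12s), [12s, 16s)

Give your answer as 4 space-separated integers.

Processing requests:
  req#1 t=0s (window 0): ALLOW
  req#2 t=1s (window 0): ALLOW
  req#3 t=2s (window 0): ALLOW
  req#4 t=3s (window 0): DENY
  req#5 t=5s (window 1): ALLOW
  req#6 t=6s (window 1): ALLOW
  req#7 t=7s (window 1): ALLOW
  req#8 t=8s (window 2): ALLOW
  req#9 t=9s (window 2): ALLOW
  req#10 t=10s (window 2): ALLOW
  req#11 t=12s (window 3): ALLOW
  req#12 t=13s (window 3): ALLOW
  req#13 t=14s (window 3): ALLOW
  req#14 t=15s (window 3): DENY

Allowed counts by window: 3 3 3 3

Answer: 3 3 3 3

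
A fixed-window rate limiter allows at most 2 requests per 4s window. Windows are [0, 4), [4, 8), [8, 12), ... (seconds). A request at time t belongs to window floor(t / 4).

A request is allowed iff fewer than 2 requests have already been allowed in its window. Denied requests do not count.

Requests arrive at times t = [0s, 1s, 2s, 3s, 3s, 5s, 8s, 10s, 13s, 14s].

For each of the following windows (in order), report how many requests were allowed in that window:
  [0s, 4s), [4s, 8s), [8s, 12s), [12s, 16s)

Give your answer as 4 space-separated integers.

Processing requests:
  req#1 t=0s (window 0): ALLOW
  req#2 t=1s (window 0): ALLOW
  req#3 t=2s (window 0): DENY
  req#4 t=3s (window 0): DENY
  req#5 t=3s (window 0): DENY
  req#6 t=5s (window 1): ALLOW
  req#7 t=8s (window 2): ALLOW
  req#8 t=10s (window 2): ALLOW
  req#9 t=13s (window 3): ALLOW
  req#10 t=14s (window 3): ALLOW

Allowed counts by window: 2 1 2 2

Answer: 2 1 2 2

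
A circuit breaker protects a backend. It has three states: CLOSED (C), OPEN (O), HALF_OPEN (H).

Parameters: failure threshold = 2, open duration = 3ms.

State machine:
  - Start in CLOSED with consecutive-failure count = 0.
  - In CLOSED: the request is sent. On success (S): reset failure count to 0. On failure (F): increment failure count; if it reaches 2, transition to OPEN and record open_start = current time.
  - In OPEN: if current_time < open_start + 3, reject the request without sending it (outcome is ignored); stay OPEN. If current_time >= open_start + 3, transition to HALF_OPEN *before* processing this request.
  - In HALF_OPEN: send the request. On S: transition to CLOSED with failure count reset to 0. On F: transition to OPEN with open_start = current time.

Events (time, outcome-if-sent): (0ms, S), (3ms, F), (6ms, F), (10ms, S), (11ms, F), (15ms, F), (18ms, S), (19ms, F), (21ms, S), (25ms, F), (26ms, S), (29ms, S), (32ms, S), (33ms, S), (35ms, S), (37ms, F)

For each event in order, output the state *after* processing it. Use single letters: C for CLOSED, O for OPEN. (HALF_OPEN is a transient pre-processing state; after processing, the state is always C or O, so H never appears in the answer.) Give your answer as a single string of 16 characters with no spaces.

State after each event:
  event#1 t=0ms outcome=S: state=CLOSED
  event#2 t=3ms outcome=F: state=CLOSED
  event#3 t=6ms outcome=F: state=OPEN
  event#4 t=10ms outcome=S: state=CLOSED
  event#5 t=11ms outcome=F: state=CLOSED
  event#6 t=15ms outcome=F: state=OPEN
  event#7 t=18ms outcome=S: state=CLOSED
  event#8 t=19ms outcome=F: state=CLOSED
  event#9 t=21ms outcome=S: state=CLOSED
  event#10 t=25ms outcome=F: state=CLOSED
  event#11 t=26ms outcome=S: state=CLOSED
  event#12 t=29ms outcome=S: state=CLOSED
  event#13 t=32ms outcome=S: state=CLOSED
  event#14 t=33ms outcome=S: state=CLOSED
  event#15 t=35ms outcome=S: state=CLOSED
  event#16 t=37ms outcome=F: state=CLOSED

Answer: CCOCCOCCCCCCCCCC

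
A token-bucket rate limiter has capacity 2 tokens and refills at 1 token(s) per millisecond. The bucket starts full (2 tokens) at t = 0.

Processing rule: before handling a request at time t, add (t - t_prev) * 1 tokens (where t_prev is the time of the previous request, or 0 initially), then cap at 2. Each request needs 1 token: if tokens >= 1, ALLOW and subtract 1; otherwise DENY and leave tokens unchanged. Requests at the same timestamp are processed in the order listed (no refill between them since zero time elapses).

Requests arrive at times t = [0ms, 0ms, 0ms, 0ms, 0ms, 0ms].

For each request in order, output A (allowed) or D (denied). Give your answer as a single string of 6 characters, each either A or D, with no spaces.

Simulating step by step:
  req#1 t=0ms: ALLOW
  req#2 t=0ms: ALLOW
  req#3 t=0ms: DENY
  req#4 t=0ms: DENY
  req#5 t=0ms: DENY
  req#6 t=0ms: DENY

Answer: AADDDD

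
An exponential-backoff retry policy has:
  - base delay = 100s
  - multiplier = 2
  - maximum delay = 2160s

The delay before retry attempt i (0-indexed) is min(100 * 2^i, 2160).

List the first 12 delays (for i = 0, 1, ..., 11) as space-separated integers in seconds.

Computing each delay:
  i=0: min(100*2^0, 2160) = 100
  i=1: min(100*2^1, 2160) = 200
  i=2: min(100*2^2, 2160) = 400
  i=3: min(100*2^3, 2160) = 800
  i=4: min(100*2^4, 2160) = 1600
  i=5: min(100*2^5, 2160) = 2160
  i=6: min(100*2^6, 2160) = 2160
  i=7: min(100*2^7, 2160) = 2160
  i=8: min(100*2^8, 2160) = 2160
  i=9: min(100*2^9, 2160) = 2160
  i=10: min(100*2^10, 2160) = 2160
  i=11: min(100*2^11, 2160) = 2160

Answer: 100 200 400 800 1600 2160 2160 2160 2160 2160 2160 2160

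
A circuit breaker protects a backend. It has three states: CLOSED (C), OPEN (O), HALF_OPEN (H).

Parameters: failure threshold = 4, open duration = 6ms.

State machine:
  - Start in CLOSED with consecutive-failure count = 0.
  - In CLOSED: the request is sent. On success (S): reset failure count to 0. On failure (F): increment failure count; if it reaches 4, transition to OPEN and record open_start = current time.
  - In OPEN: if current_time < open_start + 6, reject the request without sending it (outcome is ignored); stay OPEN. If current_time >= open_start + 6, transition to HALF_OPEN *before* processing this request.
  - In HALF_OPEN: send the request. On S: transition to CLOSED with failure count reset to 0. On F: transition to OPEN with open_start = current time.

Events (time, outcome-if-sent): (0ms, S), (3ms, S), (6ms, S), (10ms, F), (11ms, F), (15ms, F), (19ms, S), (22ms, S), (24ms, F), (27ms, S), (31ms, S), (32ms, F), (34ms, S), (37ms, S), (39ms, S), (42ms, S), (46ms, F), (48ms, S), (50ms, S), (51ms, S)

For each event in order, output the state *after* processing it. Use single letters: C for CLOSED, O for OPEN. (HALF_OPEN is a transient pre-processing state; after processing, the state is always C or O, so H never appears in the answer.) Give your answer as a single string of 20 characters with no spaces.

State after each event:
  event#1 t=0ms outcome=S: state=CLOSED
  event#2 t=3ms outcome=S: state=CLOSED
  event#3 t=6ms outcome=S: state=CLOSED
  event#4 t=10ms outcome=F: state=CLOSED
  event#5 t=11ms outcome=F: state=CLOSED
  event#6 t=15ms outcome=F: state=CLOSED
  event#7 t=19ms outcome=S: state=CLOSED
  event#8 t=22ms outcome=S: state=CLOSED
  event#9 t=24ms outcome=F: state=CLOSED
  event#10 t=27ms outcome=S: state=CLOSED
  event#11 t=31ms outcome=S: state=CLOSED
  event#12 t=32ms outcome=F: state=CLOSED
  event#13 t=34ms outcome=S: state=CLOSED
  event#14 t=37ms outcome=S: state=CLOSED
  event#15 t=39ms outcome=S: state=CLOSED
  event#16 t=42ms outcome=S: state=CLOSED
  event#17 t=46ms outcome=F: state=CLOSED
  event#18 t=48ms outcome=S: state=CLOSED
  event#19 t=50ms outcome=S: state=CLOSED
  event#20 t=51ms outcome=S: state=CLOSED

Answer: CCCCCCCCCCCCCCCCCCCC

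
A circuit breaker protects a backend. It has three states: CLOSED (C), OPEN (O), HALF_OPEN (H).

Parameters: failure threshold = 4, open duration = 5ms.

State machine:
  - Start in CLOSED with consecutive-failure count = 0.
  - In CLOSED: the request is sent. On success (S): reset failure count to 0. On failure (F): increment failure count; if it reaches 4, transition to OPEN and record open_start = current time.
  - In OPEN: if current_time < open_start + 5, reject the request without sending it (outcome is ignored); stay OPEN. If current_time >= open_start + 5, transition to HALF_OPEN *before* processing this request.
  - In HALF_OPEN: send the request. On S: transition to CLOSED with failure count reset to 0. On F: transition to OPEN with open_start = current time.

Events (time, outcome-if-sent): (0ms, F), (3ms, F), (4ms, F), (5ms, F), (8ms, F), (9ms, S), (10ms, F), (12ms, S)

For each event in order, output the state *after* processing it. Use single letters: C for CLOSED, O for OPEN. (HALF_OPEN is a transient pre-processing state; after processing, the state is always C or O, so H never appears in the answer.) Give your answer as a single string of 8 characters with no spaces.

State after each event:
  event#1 t=0ms outcome=F: state=CLOSED
  event#2 t=3ms outcome=F: state=CLOSED
  event#3 t=4ms outcome=F: state=CLOSED
  event#4 t=5ms outcome=F: state=OPEN
  event#5 t=8ms outcome=F: state=OPEN
  event#6 t=9ms outcome=S: state=OPEN
  event#7 t=10ms outcome=F: state=OPEN
  event#8 t=12ms outcome=S: state=OPEN

Answer: CCCOOOOO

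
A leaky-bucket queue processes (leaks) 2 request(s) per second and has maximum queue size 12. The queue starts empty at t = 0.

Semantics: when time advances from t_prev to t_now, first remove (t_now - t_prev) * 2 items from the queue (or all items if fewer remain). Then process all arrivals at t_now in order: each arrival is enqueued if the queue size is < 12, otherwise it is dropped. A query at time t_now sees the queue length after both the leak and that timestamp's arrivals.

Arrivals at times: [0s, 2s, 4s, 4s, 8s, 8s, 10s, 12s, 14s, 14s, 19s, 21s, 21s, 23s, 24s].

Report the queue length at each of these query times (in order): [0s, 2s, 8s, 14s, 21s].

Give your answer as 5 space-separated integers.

Answer: 1 1 2 2 2

Derivation:
Queue lengths at query times:
  query t=0s: backlog = 1
  query t=2s: backlog = 1
  query t=8s: backlog = 2
  query t=14s: backlog = 2
  query t=21s: backlog = 2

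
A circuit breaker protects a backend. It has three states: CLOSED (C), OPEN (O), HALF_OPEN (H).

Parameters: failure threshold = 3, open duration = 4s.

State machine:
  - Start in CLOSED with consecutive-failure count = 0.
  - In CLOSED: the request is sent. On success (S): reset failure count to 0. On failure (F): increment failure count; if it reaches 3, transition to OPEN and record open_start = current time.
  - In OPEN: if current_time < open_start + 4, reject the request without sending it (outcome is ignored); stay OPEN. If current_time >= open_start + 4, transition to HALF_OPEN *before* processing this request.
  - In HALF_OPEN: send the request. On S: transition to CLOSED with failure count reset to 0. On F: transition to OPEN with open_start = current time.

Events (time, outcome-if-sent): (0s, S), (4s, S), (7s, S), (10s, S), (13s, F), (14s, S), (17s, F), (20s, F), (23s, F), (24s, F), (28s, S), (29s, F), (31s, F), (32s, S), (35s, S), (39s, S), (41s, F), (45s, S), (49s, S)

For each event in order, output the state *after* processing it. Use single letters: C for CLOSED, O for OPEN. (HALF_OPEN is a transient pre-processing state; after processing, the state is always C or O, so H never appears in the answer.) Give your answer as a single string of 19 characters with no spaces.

Answer: CCCCCCCCOOCCCCCCCCC

Derivation:
State after each event:
  event#1 t=0s outcome=S: state=CLOSED
  event#2 t=4s outcome=S: state=CLOSED
  event#3 t=7s outcome=S: state=CLOSED
  event#4 t=10s outcome=S: state=CLOSED
  event#5 t=13s outcome=F: state=CLOSED
  event#6 t=14s outcome=S: state=CLOSED
  event#7 t=17s outcome=F: state=CLOSED
  event#8 t=20s outcome=F: state=CLOSED
  event#9 t=23s outcome=F: state=OPEN
  event#10 t=24s outcome=F: state=OPEN
  event#11 t=28s outcome=S: state=CLOSED
  event#12 t=29s outcome=F: state=CLOSED
  event#13 t=31s outcome=F: state=CLOSED
  event#14 t=32s outcome=S: state=CLOSED
  event#15 t=35s outcome=S: state=CLOSED
  event#16 t=39s outcome=S: state=CLOSED
  event#17 t=41s outcome=F: state=CLOSED
  event#18 t=45s outcome=S: state=CLOSED
  event#19 t=49s outcome=S: state=CLOSED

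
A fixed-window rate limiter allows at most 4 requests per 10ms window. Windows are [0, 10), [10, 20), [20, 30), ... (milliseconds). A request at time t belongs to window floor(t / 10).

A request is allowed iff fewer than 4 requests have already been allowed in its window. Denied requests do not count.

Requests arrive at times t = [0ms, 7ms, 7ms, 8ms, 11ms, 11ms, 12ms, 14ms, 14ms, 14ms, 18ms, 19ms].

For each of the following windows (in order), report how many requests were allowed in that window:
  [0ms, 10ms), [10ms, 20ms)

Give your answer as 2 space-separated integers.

Processing requests:
  req#1 t=0ms (window 0): ALLOW
  req#2 t=7ms (window 0): ALLOW
  req#3 t=7ms (window 0): ALLOW
  req#4 t=8ms (window 0): ALLOW
  req#5 t=11ms (window 1): ALLOW
  req#6 t=11ms (window 1): ALLOW
  req#7 t=12ms (window 1): ALLOW
  req#8 t=14ms (window 1): ALLOW
  req#9 t=14ms (window 1): DENY
  req#10 t=14ms (window 1): DENY
  req#11 t=18ms (window 1): DENY
  req#12 t=19ms (window 1): DENY

Allowed counts by window: 4 4

Answer: 4 4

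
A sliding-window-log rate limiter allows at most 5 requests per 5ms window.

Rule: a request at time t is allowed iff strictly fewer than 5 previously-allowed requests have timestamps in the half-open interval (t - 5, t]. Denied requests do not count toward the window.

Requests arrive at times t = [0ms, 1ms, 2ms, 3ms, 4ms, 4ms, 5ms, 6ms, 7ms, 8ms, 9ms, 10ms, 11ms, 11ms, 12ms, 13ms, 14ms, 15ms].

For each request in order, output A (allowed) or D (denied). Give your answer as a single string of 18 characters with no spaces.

Answer: AAAAADAAAAAAADAAAA

Derivation:
Tracking allowed requests in the window:
  req#1 t=0ms: ALLOW
  req#2 t=1ms: ALLOW
  req#3 t=2ms: ALLOW
  req#4 t=3ms: ALLOW
  req#5 t=4ms: ALLOW
  req#6 t=4ms: DENY
  req#7 t=5ms: ALLOW
  req#8 t=6ms: ALLOW
  req#9 t=7ms: ALLOW
  req#10 t=8ms: ALLOW
  req#11 t=9ms: ALLOW
  req#12 t=10ms: ALLOW
  req#13 t=11ms: ALLOW
  req#14 t=11ms: DENY
  req#15 t=12ms: ALLOW
  req#16 t=13ms: ALLOW
  req#17 t=14ms: ALLOW
  req#18 t=15ms: ALLOW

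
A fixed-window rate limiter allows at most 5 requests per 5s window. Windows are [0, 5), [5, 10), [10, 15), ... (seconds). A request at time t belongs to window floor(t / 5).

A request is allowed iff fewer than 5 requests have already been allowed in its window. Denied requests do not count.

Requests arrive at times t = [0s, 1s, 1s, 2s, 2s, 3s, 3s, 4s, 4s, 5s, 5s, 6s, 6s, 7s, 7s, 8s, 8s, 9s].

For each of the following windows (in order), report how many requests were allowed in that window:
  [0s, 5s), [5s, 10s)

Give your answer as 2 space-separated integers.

Processing requests:
  req#1 t=0s (window 0): ALLOW
  req#2 t=1s (window 0): ALLOW
  req#3 t=1s (window 0): ALLOW
  req#4 t=2s (window 0): ALLOW
  req#5 t=2s (window 0): ALLOW
  req#6 t=3s (window 0): DENY
  req#7 t=3s (window 0): DENY
  req#8 t=4s (window 0): DENY
  req#9 t=4s (window 0): DENY
  req#10 t=5s (window 1): ALLOW
  req#11 t=5s (window 1): ALLOW
  req#12 t=6s (window 1): ALLOW
  req#13 t=6s (window 1): ALLOW
  req#14 t=7s (window 1): ALLOW
  req#15 t=7s (window 1): DENY
  req#16 t=8s (window 1): DENY
  req#17 t=8s (window 1): DENY
  req#18 t=9s (window 1): DENY

Allowed counts by window: 5 5

Answer: 5 5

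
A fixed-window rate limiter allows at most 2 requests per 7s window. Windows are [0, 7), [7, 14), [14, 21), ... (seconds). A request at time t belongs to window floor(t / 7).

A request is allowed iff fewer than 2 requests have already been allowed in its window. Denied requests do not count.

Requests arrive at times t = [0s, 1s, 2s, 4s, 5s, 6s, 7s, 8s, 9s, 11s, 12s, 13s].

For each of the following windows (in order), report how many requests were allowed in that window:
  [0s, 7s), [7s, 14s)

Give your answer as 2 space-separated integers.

Answer: 2 2

Derivation:
Processing requests:
  req#1 t=0s (window 0): ALLOW
  req#2 t=1s (window 0): ALLOW
  req#3 t=2s (window 0): DENY
  req#4 t=4s (window 0): DENY
  req#5 t=5s (window 0): DENY
  req#6 t=6s (window 0): DENY
  req#7 t=7s (window 1): ALLOW
  req#8 t=8s (window 1): ALLOW
  req#9 t=9s (window 1): DENY
  req#10 t=11s (window 1): DENY
  req#11 t=12s (window 1): DENY
  req#12 t=13s (window 1): DENY

Allowed counts by window: 2 2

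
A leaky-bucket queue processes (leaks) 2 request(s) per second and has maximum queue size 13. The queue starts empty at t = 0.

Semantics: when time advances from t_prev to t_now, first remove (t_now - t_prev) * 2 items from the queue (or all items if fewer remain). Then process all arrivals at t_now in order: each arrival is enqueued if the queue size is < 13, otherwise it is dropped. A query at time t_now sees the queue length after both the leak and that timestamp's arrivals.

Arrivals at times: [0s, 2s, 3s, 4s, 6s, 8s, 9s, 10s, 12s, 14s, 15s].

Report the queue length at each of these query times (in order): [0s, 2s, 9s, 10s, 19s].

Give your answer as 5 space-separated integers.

Queue lengths at query times:
  query t=0s: backlog = 1
  query t=2s: backlog = 1
  query t=9s: backlog = 1
  query t=10s: backlog = 1
  query t=19s: backlog = 0

Answer: 1 1 1 1 0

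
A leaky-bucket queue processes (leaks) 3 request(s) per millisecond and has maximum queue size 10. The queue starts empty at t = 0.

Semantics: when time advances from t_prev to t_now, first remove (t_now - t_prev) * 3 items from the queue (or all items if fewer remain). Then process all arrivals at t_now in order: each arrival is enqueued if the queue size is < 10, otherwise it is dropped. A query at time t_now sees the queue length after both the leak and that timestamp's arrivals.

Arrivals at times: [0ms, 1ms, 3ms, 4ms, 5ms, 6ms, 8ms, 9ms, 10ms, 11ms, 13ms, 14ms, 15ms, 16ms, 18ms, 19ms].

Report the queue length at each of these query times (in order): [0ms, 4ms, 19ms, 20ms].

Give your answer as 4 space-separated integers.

Queue lengths at query times:
  query t=0ms: backlog = 1
  query t=4ms: backlog = 1
  query t=19ms: backlog = 1
  query t=20ms: backlog = 0

Answer: 1 1 1 0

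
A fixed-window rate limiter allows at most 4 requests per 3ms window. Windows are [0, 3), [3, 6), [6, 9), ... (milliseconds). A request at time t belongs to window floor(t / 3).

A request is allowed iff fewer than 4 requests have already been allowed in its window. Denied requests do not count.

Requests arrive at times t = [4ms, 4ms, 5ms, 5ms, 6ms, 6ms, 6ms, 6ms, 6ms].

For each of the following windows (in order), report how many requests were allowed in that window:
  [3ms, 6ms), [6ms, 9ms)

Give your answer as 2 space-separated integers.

Processing requests:
  req#1 t=4ms (window 1): ALLOW
  req#2 t=4ms (window 1): ALLOW
  req#3 t=5ms (window 1): ALLOW
  req#4 t=5ms (window 1): ALLOW
  req#5 t=6ms (window 2): ALLOW
  req#6 t=6ms (window 2): ALLOW
  req#7 t=6ms (window 2): ALLOW
  req#8 t=6ms (window 2): ALLOW
  req#9 t=6ms (window 2): DENY

Allowed counts by window: 4 4

Answer: 4 4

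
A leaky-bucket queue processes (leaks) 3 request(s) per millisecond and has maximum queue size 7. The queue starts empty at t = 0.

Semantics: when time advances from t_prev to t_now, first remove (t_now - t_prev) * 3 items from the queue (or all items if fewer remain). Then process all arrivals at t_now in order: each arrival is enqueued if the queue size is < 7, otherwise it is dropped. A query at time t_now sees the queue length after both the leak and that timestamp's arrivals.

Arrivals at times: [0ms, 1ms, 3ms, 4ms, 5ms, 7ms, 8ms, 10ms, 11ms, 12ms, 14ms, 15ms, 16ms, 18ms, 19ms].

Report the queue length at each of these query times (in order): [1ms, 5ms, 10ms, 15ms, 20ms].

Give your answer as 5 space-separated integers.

Answer: 1 1 1 1 0

Derivation:
Queue lengths at query times:
  query t=1ms: backlog = 1
  query t=5ms: backlog = 1
  query t=10ms: backlog = 1
  query t=15ms: backlog = 1
  query t=20ms: backlog = 0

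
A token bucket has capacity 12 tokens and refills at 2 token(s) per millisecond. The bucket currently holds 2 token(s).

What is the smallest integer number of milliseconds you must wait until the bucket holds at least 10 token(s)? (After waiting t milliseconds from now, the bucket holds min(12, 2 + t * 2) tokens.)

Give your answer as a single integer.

Need 2 + t * 2 >= 10, so t >= 8/2.
Smallest integer t = ceil(8/2) = 4.

Answer: 4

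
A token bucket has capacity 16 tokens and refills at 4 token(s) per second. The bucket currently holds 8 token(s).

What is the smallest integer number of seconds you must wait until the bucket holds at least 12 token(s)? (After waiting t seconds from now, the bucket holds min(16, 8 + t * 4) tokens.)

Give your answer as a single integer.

Answer: 1

Derivation:
Need 8 + t * 4 >= 12, so t >= 4/4.
Smallest integer t = ceil(4/4) = 1.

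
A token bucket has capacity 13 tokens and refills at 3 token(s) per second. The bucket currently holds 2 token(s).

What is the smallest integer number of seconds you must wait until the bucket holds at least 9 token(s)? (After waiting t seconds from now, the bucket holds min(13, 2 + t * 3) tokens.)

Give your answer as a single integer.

Need 2 + t * 3 >= 9, so t >= 7/3.
Smallest integer t = ceil(7/3) = 3.

Answer: 3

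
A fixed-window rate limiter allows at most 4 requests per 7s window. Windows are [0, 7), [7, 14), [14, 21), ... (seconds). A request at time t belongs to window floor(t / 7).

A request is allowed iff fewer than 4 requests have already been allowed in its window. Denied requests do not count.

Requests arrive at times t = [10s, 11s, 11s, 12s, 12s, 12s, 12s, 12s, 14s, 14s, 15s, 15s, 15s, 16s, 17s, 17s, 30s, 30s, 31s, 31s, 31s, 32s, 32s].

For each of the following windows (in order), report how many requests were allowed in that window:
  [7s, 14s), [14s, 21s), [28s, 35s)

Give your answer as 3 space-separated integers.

Answer: 4 4 4

Derivation:
Processing requests:
  req#1 t=10s (window 1): ALLOW
  req#2 t=11s (window 1): ALLOW
  req#3 t=11s (window 1): ALLOW
  req#4 t=12s (window 1): ALLOW
  req#5 t=12s (window 1): DENY
  req#6 t=12s (window 1): DENY
  req#7 t=12s (window 1): DENY
  req#8 t=12s (window 1): DENY
  req#9 t=14s (window 2): ALLOW
  req#10 t=14s (window 2): ALLOW
  req#11 t=15s (window 2): ALLOW
  req#12 t=15s (window 2): ALLOW
  req#13 t=15s (window 2): DENY
  req#14 t=16s (window 2): DENY
  req#15 t=17s (window 2): DENY
  req#16 t=17s (window 2): DENY
  req#17 t=30s (window 4): ALLOW
  req#18 t=30s (window 4): ALLOW
  req#19 t=31s (window 4): ALLOW
  req#20 t=31s (window 4): ALLOW
  req#21 t=31s (window 4): DENY
  req#22 t=32s (window 4): DENY
  req#23 t=32s (window 4): DENY

Allowed counts by window: 4 4 4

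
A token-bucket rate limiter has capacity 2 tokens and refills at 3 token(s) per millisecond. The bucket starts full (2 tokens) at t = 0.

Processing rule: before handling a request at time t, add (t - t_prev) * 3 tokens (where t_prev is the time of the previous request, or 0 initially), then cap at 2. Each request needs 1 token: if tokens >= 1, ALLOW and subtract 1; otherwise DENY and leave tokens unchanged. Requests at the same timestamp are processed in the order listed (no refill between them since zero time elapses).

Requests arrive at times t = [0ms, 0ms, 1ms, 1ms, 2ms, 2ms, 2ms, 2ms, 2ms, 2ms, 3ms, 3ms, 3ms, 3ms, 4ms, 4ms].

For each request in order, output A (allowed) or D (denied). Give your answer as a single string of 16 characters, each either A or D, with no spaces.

Answer: AAAAAADDDDAADDAA

Derivation:
Simulating step by step:
  req#1 t=0ms: ALLOW
  req#2 t=0ms: ALLOW
  req#3 t=1ms: ALLOW
  req#4 t=1ms: ALLOW
  req#5 t=2ms: ALLOW
  req#6 t=2ms: ALLOW
  req#7 t=2ms: DENY
  req#8 t=2ms: DENY
  req#9 t=2ms: DENY
  req#10 t=2ms: DENY
  req#11 t=3ms: ALLOW
  req#12 t=3ms: ALLOW
  req#13 t=3ms: DENY
  req#14 t=3ms: DENY
  req#15 t=4ms: ALLOW
  req#16 t=4ms: ALLOW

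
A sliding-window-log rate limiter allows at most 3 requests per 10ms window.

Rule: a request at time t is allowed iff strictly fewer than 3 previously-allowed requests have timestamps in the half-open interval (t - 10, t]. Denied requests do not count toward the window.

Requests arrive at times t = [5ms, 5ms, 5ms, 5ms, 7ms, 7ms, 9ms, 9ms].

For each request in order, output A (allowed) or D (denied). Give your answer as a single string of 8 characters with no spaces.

Answer: AAADDDDD

Derivation:
Tracking allowed requests in the window:
  req#1 t=5ms: ALLOW
  req#2 t=5ms: ALLOW
  req#3 t=5ms: ALLOW
  req#4 t=5ms: DENY
  req#5 t=7ms: DENY
  req#6 t=7ms: DENY
  req#7 t=9ms: DENY
  req#8 t=9ms: DENY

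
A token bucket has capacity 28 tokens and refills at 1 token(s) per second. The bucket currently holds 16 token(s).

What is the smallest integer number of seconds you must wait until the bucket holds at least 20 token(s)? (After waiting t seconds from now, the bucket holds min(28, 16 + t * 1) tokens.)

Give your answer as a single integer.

Answer: 4

Derivation:
Need 16 + t * 1 >= 20, so t >= 4/1.
Smallest integer t = ceil(4/1) = 4.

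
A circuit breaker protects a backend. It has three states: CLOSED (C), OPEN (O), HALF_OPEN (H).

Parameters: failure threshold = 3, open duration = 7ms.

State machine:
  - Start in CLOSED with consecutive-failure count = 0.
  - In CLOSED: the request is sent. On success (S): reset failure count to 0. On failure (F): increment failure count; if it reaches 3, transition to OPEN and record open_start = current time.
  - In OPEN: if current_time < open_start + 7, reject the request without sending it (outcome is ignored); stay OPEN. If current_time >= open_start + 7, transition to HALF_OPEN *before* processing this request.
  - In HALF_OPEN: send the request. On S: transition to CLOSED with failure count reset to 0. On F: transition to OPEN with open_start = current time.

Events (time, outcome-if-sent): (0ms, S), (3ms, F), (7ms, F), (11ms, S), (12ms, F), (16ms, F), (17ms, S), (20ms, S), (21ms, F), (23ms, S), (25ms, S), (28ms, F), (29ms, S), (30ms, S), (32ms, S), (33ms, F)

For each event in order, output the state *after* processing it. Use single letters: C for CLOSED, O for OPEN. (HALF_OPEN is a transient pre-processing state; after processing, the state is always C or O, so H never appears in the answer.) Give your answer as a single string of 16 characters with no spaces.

State after each event:
  event#1 t=0ms outcome=S: state=CLOSED
  event#2 t=3ms outcome=F: state=CLOSED
  event#3 t=7ms outcome=F: state=CLOSED
  event#4 t=11ms outcome=S: state=CLOSED
  event#5 t=12ms outcome=F: state=CLOSED
  event#6 t=16ms outcome=F: state=CLOSED
  event#7 t=17ms outcome=S: state=CLOSED
  event#8 t=20ms outcome=S: state=CLOSED
  event#9 t=21ms outcome=F: state=CLOSED
  event#10 t=23ms outcome=S: state=CLOSED
  event#11 t=25ms outcome=S: state=CLOSED
  event#12 t=28ms outcome=F: state=CLOSED
  event#13 t=29ms outcome=S: state=CLOSED
  event#14 t=30ms outcome=S: state=CLOSED
  event#15 t=32ms outcome=S: state=CLOSED
  event#16 t=33ms outcome=F: state=CLOSED

Answer: CCCCCCCCCCCCCCCC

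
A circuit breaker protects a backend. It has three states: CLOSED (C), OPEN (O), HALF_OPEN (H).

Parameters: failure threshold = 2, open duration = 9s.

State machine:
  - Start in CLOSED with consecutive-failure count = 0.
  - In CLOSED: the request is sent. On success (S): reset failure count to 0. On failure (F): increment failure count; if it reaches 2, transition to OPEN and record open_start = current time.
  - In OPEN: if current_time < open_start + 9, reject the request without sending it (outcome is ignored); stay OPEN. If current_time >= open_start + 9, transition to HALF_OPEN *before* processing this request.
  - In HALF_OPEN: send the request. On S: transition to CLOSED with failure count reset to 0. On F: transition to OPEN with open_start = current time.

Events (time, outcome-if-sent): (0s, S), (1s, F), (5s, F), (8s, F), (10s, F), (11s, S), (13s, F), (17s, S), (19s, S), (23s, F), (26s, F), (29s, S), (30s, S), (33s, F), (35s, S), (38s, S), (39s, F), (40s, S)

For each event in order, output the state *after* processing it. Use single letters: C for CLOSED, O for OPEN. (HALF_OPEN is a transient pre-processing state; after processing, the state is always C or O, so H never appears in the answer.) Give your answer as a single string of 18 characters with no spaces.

Answer: CCOOOOOCCCOOOOCCCC

Derivation:
State after each event:
  event#1 t=0s outcome=S: state=CLOSED
  event#2 t=1s outcome=F: state=CLOSED
  event#3 t=5s outcome=F: state=OPEN
  event#4 t=8s outcome=F: state=OPEN
  event#5 t=10s outcome=F: state=OPEN
  event#6 t=11s outcome=S: state=OPEN
  event#7 t=13s outcome=F: state=OPEN
  event#8 t=17s outcome=S: state=CLOSED
  event#9 t=19s outcome=S: state=CLOSED
  event#10 t=23s outcome=F: state=CLOSED
  event#11 t=26s outcome=F: state=OPEN
  event#12 t=29s outcome=S: state=OPEN
  event#13 t=30s outcome=S: state=OPEN
  event#14 t=33s outcome=F: state=OPEN
  event#15 t=35s outcome=S: state=CLOSED
  event#16 t=38s outcome=S: state=CLOSED
  event#17 t=39s outcome=F: state=CLOSED
  event#18 t=40s outcome=S: state=CLOSED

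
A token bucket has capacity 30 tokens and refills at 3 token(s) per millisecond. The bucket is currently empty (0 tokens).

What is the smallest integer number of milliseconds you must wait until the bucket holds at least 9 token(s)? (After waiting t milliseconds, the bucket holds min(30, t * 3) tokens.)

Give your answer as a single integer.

Answer: 3

Derivation:
Need t * 3 >= 9, so t >= 9/3.
Smallest integer t = ceil(9/3) = 3.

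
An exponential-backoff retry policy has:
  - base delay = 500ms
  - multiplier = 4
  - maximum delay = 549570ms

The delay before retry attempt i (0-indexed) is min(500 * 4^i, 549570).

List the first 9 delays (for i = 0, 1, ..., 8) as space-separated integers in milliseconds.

Answer: 500 2000 8000 32000 128000 512000 549570 549570 549570

Derivation:
Computing each delay:
  i=0: min(500*4^0, 549570) = 500
  i=1: min(500*4^1, 549570) = 2000
  i=2: min(500*4^2, 549570) = 8000
  i=3: min(500*4^3, 549570) = 32000
  i=4: min(500*4^4, 549570) = 128000
  i=5: min(500*4^5, 549570) = 512000
  i=6: min(500*4^6, 549570) = 549570
  i=7: min(500*4^7, 549570) = 549570
  i=8: min(500*4^8, 549570) = 549570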